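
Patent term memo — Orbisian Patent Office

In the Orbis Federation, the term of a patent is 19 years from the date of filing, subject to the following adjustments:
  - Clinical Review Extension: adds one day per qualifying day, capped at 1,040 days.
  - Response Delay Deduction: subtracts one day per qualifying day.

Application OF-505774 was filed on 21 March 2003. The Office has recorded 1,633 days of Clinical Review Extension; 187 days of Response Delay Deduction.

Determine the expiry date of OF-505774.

2024-07-21

Base term: filing date + 19 years → 21 March 2022.
Clinical Review Extension: 1633 days claimed exceeds the 1040-day cap, so +1040 days → 24 January 2025.
Response Delay Deduction: −187 days → 21 July 2024.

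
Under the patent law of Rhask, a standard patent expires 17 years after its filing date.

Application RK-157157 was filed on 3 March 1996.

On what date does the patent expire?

March 3, 2013

Filing date + 17 years → 3 March 2013.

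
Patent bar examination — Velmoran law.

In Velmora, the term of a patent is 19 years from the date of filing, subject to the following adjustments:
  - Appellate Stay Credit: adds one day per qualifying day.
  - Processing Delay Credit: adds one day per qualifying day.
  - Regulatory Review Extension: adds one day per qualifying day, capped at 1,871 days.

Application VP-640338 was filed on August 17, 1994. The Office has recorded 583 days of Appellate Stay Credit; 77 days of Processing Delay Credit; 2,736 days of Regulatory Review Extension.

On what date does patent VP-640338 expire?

July 22, 2020

Base term: filing date + 19 years → 17 August 2013.
Appellate Stay Credit: +583 days → 23 March 2015.
Processing Delay Credit: +77 days → 8 June 2015.
Regulatory Review Extension: 2736 days claimed exceeds the 1871-day cap, so +1871 days → 22 July 2020.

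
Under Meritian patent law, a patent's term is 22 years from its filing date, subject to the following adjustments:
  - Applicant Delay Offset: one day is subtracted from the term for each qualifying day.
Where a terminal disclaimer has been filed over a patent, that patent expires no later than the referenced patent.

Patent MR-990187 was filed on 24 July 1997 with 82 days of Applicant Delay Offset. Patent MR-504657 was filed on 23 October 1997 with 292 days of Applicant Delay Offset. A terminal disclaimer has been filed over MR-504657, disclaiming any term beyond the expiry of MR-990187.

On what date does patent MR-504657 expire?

January 4, 2019

Natural term of MR-504657:
  Base: filing + 22 years → 23 October 2019.
  Applicant Delay Offset: −292 days → 4 January 2019.
Expiry of referenced patent MR-990187:
  Base: filing + 22 years → 24 July 2019.
  Applicant Delay Offset: −82 days → 3 May 2019.
Terminal disclaimer: MR-504657 expires on the earlier of 4 January 2019 and 3 May 2019.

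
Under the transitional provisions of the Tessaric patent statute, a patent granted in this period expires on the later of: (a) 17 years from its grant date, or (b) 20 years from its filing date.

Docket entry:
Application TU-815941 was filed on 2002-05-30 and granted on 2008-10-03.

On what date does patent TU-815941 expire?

2025-10-03

(a) grant + 17 years → 3 October 2025.
(b) filing + 20 years → 30 May 2022.
Later of the two: 3 October 2025.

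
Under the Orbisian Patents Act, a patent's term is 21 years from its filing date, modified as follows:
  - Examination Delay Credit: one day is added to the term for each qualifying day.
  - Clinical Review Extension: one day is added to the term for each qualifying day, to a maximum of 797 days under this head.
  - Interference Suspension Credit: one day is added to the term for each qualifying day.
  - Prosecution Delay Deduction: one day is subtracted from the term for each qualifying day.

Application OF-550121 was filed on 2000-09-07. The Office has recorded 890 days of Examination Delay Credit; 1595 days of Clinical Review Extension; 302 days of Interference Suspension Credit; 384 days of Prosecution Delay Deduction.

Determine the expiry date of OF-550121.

Base term: filing date + 21 years → 7 September 2021.
Examination Delay Credit: +890 days → 14 February 2024.
Clinical Review Extension: 1595 days claimed exceeds the 797-day cap, so +797 days → 21 April 2026.
Interference Suspension Credit: +302 days → 17 February 2027.
Prosecution Delay Deduction: −384 days → 29 January 2026.

2026-01-29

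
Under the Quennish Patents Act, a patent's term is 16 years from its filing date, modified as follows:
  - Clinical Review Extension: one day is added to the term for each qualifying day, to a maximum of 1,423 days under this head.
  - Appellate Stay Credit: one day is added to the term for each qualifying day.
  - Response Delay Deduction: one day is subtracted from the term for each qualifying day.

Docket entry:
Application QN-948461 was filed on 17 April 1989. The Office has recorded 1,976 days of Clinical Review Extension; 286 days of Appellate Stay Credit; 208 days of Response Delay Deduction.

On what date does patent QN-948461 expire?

May 27, 2009

Base term: filing date + 16 years → 17 April 2005.
Clinical Review Extension: 1976 days claimed exceeds the 1423-day cap, so +1423 days → 10 March 2009.
Appellate Stay Credit: +286 days → 21 December 2009.
Response Delay Deduction: −208 days → 27 May 2009.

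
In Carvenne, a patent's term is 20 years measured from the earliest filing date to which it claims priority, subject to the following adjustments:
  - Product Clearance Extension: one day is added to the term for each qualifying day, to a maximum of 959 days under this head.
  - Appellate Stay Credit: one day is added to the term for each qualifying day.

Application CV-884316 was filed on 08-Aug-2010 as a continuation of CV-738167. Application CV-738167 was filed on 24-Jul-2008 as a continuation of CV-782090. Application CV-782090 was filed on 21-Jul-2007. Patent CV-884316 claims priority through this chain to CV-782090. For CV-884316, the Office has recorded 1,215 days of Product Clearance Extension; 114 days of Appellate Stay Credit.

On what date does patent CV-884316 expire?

June 28, 2030

Earliest priority filing: 21 July 2007.
Base term: 21 July 2007 + 20 years → 21 July 2027.
Product Clearance Extension: 1215 days claimed exceeds the 959-day cap, so +959 days → 6 March 2030.
Appellate Stay Credit: +114 days → 28 June 2030.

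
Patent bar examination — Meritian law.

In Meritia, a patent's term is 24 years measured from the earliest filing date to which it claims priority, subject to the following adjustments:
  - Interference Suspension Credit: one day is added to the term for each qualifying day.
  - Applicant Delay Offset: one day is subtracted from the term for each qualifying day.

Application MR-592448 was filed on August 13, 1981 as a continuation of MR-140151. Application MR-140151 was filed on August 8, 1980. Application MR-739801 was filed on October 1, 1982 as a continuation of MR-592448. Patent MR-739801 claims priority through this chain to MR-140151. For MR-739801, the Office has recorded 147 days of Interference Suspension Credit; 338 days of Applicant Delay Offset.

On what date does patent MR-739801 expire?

January 30, 2004

Earliest priority filing: 8 August 1980.
Base term: 8 August 1980 + 24 years → 8 August 2004.
Interference Suspension Credit: +147 days → 2 January 2005.
Applicant Delay Offset: −338 days → 30 January 2004.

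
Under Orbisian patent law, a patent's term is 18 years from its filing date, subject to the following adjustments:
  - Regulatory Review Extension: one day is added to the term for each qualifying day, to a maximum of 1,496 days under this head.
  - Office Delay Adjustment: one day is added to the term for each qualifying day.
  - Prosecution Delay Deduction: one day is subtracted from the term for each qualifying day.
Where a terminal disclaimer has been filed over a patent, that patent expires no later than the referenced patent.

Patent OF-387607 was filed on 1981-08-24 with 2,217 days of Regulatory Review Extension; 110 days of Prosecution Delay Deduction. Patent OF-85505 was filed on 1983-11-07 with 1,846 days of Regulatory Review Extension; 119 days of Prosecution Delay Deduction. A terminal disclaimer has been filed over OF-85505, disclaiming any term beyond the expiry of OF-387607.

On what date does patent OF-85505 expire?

June 10, 2003

Natural term of OF-85505:
  Base: filing + 18 years → 7 November 2001.
  Regulatory Review Extension: 1846 days claimed exceeds the 1496-day cap, so +1496 days → 12 December 2005.
  Prosecution Delay Deduction: −119 days → 15 August 2005.
Expiry of referenced patent OF-387607:
  Base: filing + 18 years → 24 August 1999.
  Regulatory Review Extension: 2217 days claimed exceeds the 1496-day cap, so +1496 days → 28 September 2003.
  Prosecution Delay Deduction: −110 days → 10 June 2003.
Terminal disclaimer: OF-85505 expires on the earlier of 15 August 2005 and 10 June 2003.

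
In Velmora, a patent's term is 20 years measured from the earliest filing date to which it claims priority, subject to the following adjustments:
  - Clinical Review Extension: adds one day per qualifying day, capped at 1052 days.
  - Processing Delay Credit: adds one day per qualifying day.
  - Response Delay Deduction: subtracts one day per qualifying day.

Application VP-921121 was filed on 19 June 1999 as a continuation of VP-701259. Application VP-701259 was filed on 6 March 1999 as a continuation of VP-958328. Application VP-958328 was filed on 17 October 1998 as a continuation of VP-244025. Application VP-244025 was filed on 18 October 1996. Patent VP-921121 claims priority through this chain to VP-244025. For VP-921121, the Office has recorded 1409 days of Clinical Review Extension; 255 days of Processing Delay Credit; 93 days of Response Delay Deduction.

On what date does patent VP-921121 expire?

Earliest priority filing: 18 October 1996.
Base term: 18 October 1996 + 20 years → 18 October 2016.
Clinical Review Extension: 1409 days claimed exceeds the 1052-day cap, so +1052 days → 5 September 2019.
Processing Delay Credit: +255 days → 17 May 2020.
Response Delay Deduction: −93 days → 14 February 2020.

2020-02-14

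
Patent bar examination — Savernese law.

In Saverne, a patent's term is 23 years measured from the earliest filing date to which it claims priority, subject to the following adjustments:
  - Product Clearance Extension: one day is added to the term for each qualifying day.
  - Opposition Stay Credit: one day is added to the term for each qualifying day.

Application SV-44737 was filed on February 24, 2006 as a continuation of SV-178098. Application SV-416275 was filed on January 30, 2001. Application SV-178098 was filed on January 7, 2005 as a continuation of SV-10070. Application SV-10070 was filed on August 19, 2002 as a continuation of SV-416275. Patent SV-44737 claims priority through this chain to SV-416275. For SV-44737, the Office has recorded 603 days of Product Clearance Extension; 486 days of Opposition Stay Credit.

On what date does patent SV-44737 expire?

January 23, 2027

Earliest priority filing: 30 January 2001.
Base term: 30 January 2001 + 23 years → 30 January 2024.
Product Clearance Extension: +603 days → 24 September 2025.
Opposition Stay Credit: +486 days → 23 January 2027.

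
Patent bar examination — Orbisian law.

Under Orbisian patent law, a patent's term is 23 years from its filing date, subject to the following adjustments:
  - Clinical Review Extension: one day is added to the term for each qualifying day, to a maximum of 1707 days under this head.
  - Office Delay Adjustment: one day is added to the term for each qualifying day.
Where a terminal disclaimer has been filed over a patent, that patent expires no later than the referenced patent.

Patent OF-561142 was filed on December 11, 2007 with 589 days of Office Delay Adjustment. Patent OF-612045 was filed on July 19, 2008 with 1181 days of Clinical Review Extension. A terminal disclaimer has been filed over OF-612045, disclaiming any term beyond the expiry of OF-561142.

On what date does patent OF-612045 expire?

July 22, 2032

Natural term of OF-612045:
  Base: filing + 23 years → 19 July 2031.
  Clinical Review Extension: 1181 days (within the 1707-day cap) → +1181 days → 12 October 2034.
Expiry of referenced patent OF-561142:
  Base: filing + 23 years → 11 December 2030.
  Office Delay Adjustment: +589 days → 22 July 2032.
Terminal disclaimer: OF-612045 expires on the earlier of 12 October 2034 and 22 July 2032.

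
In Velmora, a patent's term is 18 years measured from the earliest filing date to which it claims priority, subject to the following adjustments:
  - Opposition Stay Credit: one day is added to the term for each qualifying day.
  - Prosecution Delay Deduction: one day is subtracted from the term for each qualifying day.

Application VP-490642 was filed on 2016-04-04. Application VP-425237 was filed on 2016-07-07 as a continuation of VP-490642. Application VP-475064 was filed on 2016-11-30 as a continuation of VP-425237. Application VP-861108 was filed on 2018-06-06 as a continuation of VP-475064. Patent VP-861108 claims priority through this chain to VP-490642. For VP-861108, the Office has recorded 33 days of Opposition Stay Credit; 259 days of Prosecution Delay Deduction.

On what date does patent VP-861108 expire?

August 21, 2033

Earliest priority filing: 4 April 2016.
Base term: 4 April 2016 + 18 years → 4 April 2034.
Opposition Stay Credit: +33 days → 7 May 2034.
Prosecution Delay Deduction: −259 days → 21 August 2033.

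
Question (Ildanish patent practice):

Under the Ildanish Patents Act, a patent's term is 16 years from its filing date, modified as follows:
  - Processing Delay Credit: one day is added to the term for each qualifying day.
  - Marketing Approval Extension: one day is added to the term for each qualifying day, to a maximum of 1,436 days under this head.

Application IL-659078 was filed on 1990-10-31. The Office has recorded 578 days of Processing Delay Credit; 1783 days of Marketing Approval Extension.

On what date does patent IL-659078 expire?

May 6, 2012

Base term: filing date + 16 years → 31 October 2006.
Processing Delay Credit: +578 days → 31 May 2008.
Marketing Approval Extension: 1783 days claimed exceeds the 1436-day cap, so +1436 days → 6 May 2012.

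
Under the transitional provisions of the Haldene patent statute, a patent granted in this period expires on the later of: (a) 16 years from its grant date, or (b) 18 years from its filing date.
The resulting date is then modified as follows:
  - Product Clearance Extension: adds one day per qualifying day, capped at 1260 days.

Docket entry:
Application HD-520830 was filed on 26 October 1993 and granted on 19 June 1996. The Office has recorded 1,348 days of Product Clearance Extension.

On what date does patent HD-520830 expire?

(a) grant + 16 years → 19 June 2012.
(b) filing + 18 years → 26 October 2011.
Later of the two: 19 June 2012.
Product Clearance Extension: 1348 days claimed exceeds the 1260-day cap, so +1260 days → 1 December 2015.

December 1, 2015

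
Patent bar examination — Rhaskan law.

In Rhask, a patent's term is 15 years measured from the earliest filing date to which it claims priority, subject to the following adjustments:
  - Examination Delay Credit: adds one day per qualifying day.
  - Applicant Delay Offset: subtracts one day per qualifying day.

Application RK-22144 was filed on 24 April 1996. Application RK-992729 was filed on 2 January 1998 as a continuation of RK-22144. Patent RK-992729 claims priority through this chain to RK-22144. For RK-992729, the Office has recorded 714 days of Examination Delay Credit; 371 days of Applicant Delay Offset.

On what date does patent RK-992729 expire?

April 1, 2012

Earliest priority filing: 24 April 1996.
Base term: 24 April 1996 + 15 years → 24 April 2011.
Examination Delay Credit: +714 days → 7 April 2013.
Applicant Delay Offset: −371 days → 1 April 2012.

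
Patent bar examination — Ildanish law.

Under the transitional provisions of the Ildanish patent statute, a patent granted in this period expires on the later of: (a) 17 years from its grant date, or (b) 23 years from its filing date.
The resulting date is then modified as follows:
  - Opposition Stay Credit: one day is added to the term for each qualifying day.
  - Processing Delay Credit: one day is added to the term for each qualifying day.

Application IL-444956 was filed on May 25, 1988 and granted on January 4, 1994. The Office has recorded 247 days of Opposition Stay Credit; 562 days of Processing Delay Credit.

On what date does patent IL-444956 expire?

(a) grant + 17 years → 4 January 2011.
(b) filing + 23 years → 25 May 2011.
Later of the two: 25 May 2011.
Opposition Stay Credit: +247 days → 27 January 2012.
Processing Delay Credit: +562 days → 11 August 2013.

August 11, 2013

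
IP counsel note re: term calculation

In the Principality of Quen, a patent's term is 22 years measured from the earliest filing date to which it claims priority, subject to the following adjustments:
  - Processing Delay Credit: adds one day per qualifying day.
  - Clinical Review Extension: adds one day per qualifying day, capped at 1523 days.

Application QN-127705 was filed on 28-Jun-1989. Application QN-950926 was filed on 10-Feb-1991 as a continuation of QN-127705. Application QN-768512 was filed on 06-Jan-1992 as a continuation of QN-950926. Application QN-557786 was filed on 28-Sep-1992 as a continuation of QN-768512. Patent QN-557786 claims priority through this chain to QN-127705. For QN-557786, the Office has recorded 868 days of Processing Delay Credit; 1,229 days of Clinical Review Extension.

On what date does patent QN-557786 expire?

Earliest priority filing: 28 June 1989.
Base term: 28 June 1989 + 22 years → 28 June 2011.
Processing Delay Credit: +868 days → 12 November 2013.
Clinical Review Extension: 1229 days (within the 1523-day cap) → +1229 days → 25 March 2017.

2017-03-25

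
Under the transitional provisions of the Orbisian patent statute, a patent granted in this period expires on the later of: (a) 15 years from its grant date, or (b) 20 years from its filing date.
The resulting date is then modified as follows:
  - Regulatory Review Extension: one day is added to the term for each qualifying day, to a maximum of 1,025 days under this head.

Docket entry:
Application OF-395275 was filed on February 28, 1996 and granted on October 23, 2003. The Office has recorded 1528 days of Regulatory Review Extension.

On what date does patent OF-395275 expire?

August 13, 2021

(a) grant + 15 years → 23 October 2018.
(b) filing + 20 years → 28 February 2016.
Later of the two: 23 October 2018.
Regulatory Review Extension: 1528 days claimed exceeds the 1025-day cap, so +1025 days → 13 August 2021.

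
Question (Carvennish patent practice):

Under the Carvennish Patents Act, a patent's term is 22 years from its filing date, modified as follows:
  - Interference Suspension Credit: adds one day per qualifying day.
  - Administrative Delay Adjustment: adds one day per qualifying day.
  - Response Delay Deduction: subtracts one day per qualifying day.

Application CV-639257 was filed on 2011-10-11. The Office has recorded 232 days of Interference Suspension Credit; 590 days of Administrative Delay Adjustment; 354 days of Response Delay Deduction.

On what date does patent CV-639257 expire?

2035-01-22

Base term: filing date + 22 years → 11 October 2033.
Interference Suspension Credit: +232 days → 31 May 2034.
Administrative Delay Adjustment: +590 days → 11 January 2036.
Response Delay Deduction: −354 days → 22 January 2035.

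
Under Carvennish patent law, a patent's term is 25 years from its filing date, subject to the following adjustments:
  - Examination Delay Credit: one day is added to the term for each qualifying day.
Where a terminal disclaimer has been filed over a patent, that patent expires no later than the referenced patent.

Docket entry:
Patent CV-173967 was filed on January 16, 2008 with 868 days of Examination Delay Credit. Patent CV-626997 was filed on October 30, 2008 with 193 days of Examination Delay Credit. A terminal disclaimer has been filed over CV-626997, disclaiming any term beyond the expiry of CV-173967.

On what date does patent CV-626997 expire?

2034-05-11

Natural term of CV-626997:
  Base: filing + 25 years → 30 October 2033.
  Examination Delay Credit: +193 days → 11 May 2034.
Expiry of referenced patent CV-173967:
  Base: filing + 25 years → 16 January 2033.
  Examination Delay Credit: +868 days → 3 June 2035.
Terminal disclaimer: CV-626997 expires on the earlier of 11 May 2034 and 3 June 2035.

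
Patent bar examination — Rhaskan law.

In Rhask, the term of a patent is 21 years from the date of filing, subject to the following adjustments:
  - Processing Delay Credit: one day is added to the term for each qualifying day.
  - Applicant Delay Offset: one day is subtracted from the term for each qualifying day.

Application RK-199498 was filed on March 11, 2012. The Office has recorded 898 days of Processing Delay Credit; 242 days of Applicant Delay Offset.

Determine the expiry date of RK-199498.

2034-12-27

Base term: filing date + 21 years → 11 March 2033.
Processing Delay Credit: +898 days → 26 August 2035.
Applicant Delay Offset: −242 days → 27 December 2034.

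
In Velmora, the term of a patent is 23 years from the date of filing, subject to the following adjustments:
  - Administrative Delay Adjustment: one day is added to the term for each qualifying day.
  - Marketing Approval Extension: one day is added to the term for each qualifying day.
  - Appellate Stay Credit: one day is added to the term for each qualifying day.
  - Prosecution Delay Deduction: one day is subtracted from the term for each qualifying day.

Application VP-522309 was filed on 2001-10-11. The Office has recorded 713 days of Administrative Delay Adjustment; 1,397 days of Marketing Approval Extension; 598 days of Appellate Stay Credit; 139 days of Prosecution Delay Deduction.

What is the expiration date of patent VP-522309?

2031-10-24

Base term: filing date + 23 years → 11 October 2024.
Administrative Delay Adjustment: +713 days → 24 September 2026.
Marketing Approval Extension: +1397 days → 22 July 2030.
Appellate Stay Credit: +598 days → 11 March 2032.
Prosecution Delay Deduction: −139 days → 24 October 2031.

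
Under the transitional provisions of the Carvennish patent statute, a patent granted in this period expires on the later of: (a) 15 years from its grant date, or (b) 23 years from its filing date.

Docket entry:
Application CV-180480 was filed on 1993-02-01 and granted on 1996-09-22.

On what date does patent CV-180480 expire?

2016-02-01

(a) grant + 15 years → 22 September 2011.
(b) filing + 23 years → 1 February 2016.
Later of the two: 1 February 2016.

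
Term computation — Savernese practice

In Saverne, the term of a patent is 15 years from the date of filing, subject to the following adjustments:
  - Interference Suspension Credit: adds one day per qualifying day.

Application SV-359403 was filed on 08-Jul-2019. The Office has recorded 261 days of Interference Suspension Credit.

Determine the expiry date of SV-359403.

2035-03-26

Base term: filing date + 15 years → 8 July 2034.
Interference Suspension Credit: +261 days → 26 March 2035.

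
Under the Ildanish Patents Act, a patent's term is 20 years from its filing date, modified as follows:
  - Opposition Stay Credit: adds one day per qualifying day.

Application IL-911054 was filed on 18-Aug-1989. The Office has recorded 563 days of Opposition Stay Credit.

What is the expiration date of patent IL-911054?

March 4, 2011

Base term: filing date + 20 years → 18 August 2009.
Opposition Stay Credit: +563 days → 4 March 2011.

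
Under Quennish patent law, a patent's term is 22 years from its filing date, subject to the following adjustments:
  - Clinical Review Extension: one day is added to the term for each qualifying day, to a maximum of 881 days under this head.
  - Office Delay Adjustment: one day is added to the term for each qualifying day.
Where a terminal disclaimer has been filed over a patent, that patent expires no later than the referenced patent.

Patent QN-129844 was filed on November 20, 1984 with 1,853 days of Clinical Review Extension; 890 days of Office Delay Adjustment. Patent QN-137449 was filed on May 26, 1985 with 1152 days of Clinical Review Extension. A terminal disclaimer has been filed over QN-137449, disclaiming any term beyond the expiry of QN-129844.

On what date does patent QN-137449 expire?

October 23, 2009

Natural term of QN-137449:
  Base: filing + 22 years → 26 May 2007.
  Clinical Review Extension: 1152 days claimed exceeds the 881-day cap, so +881 days → 23 October 2009.
Expiry of referenced patent QN-129844:
  Base: filing + 22 years → 20 November 2006.
  Clinical Review Extension: 1853 days claimed exceeds the 881-day cap, so +881 days → 19 April 2009.
  Office Delay Adjustment: +890 days → 26 September 2011.
Terminal disclaimer: QN-137449 expires on the earlier of 23 October 2009 and 26 September 2011.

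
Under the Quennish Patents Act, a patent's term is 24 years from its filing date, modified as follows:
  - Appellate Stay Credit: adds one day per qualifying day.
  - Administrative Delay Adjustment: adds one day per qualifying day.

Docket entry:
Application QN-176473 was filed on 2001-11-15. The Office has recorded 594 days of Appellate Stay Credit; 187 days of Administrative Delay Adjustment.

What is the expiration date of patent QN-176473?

Base term: filing date + 24 years → 15 November 2025.
Appellate Stay Credit: +594 days → 2 July 2027.
Administrative Delay Adjustment: +187 days → 5 January 2028.

January 5, 2028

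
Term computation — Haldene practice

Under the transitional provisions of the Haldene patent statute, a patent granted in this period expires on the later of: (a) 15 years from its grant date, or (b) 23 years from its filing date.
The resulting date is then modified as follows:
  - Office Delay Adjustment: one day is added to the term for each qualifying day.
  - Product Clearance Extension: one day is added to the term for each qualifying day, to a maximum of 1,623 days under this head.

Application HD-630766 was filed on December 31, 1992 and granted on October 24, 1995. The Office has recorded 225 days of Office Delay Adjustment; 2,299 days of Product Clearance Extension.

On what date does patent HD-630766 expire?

(a) grant + 15 years → 24 October 2010.
(b) filing + 23 years → 31 December 2015.
Later of the two: 31 December 2015.
Office Delay Adjustment: +225 days → 12 August 2016.
Product Clearance Extension: 2299 days claimed exceeds the 1623-day cap, so +1623 days → 21 January 2021.

2021-01-21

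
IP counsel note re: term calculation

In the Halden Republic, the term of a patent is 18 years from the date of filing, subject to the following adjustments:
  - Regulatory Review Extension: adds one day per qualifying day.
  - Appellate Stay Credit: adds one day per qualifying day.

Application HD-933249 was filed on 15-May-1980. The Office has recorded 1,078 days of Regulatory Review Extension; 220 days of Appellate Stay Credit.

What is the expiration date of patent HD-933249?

2001-12-03

Base term: filing date + 18 years → 15 May 1998.
Regulatory Review Extension: +1078 days → 27 April 2001.
Appellate Stay Credit: +220 days → 3 December 2001.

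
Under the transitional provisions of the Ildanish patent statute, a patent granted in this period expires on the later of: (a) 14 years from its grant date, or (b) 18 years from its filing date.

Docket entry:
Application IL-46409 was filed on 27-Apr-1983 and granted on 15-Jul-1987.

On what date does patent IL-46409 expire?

(a) grant + 14 years → 15 July 2001.
(b) filing + 18 years → 27 April 2001.
Later of the two: 15 July 2001.

2001-07-15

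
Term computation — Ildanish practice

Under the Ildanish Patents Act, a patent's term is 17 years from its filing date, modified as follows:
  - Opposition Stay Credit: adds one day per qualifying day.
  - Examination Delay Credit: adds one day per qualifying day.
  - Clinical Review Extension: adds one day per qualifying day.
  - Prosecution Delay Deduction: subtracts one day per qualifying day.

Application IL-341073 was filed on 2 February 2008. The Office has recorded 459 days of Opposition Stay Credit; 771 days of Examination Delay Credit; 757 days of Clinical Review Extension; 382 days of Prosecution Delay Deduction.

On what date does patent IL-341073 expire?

2029-06-26

Base term: filing date + 17 years → 2 February 2025.
Opposition Stay Credit: +459 days → 7 May 2026.
Examination Delay Credit: +771 days → 16 June 2028.
Clinical Review Extension: +757 days → 13 July 2030.
Prosecution Delay Deduction: −382 days → 26 June 2029.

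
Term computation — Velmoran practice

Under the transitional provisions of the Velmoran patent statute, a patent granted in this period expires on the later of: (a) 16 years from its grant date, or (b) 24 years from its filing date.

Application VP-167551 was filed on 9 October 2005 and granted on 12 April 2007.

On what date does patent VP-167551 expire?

(a) grant + 16 years → 12 April 2023.
(b) filing + 24 years → 9 October 2029.
Later of the two: 9 October 2029.

October 9, 2029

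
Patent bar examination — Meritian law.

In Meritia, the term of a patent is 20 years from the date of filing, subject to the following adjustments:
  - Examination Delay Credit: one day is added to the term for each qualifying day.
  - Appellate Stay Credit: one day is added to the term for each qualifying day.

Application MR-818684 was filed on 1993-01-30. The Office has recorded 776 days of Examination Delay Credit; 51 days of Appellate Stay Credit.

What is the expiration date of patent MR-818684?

May 7, 2015

Base term: filing date + 20 years → 30 January 2013.
Examination Delay Credit: +776 days → 17 March 2015.
Appellate Stay Credit: +51 days → 7 May 2015.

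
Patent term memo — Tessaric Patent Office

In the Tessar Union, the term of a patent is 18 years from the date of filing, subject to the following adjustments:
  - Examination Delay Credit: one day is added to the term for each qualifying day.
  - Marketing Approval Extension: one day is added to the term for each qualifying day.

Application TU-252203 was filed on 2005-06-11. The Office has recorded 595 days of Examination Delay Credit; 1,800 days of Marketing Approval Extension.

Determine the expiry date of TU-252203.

December 31, 2029

Base term: filing date + 18 years → 11 June 2023.
Examination Delay Credit: +595 days → 26 January 2025.
Marketing Approval Extension: +1800 days → 31 December 2029.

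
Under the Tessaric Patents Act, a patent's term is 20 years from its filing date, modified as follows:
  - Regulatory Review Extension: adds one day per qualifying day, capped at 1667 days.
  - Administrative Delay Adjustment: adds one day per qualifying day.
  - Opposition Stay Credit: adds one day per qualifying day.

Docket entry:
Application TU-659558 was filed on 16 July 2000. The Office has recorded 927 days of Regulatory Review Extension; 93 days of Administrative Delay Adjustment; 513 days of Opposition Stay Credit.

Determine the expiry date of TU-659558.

Base term: filing date + 20 years → 16 July 2020.
Regulatory Review Extension: 927 days (within the 1667-day cap) → +927 days → 29 January 2023.
Administrative Delay Adjustment: +93 days → 2 May 2023.
Opposition Stay Credit: +513 days → 26 September 2024.

September 26, 2024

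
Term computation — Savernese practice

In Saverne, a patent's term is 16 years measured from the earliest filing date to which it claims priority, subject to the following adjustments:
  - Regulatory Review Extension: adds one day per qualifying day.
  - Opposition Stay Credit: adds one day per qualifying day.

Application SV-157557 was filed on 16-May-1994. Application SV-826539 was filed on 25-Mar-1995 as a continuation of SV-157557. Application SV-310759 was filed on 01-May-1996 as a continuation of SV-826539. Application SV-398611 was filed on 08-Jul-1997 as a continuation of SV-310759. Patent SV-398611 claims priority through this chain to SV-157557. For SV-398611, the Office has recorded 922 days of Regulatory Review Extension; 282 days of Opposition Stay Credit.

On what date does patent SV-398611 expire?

2013-09-01

Earliest priority filing: 16 May 1994.
Base term: 16 May 1994 + 16 years → 16 May 2010.
Regulatory Review Extension: +922 days → 23 November 2012.
Opposition Stay Credit: +282 days → 1 September 2013.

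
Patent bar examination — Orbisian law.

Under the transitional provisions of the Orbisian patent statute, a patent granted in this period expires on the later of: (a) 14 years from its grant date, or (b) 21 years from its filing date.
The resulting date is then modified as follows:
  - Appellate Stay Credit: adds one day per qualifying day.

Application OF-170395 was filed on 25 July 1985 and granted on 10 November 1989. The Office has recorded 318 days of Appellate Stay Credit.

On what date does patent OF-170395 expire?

(a) grant + 14 years → 10 November 2003.
(b) filing + 21 years → 25 July 2006.
Later of the two: 25 July 2006.
Appellate Stay Credit: +318 days → 8 June 2007.

2007-06-08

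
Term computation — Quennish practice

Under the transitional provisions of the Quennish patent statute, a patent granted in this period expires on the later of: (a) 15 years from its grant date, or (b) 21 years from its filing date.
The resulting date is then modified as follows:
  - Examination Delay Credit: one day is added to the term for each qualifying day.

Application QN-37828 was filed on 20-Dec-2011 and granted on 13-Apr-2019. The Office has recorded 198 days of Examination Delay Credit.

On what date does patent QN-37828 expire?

(a) grant + 15 years → 13 April 2034.
(b) filing + 21 years → 20 December 2032.
Later of the two: 13 April 2034.
Examination Delay Credit: +198 days → 28 October 2034.

2034-10-28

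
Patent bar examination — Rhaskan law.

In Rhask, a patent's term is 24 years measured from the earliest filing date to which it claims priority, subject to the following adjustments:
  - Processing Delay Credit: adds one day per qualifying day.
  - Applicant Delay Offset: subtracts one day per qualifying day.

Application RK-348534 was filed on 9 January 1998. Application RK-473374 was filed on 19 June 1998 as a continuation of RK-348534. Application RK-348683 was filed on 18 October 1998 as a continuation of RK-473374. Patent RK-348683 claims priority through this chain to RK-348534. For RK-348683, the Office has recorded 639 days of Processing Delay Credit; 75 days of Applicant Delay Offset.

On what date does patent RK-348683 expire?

Earliest priority filing: 9 January 1998.
Base term: 9 January 1998 + 24 years → 9 January 2022.
Processing Delay Credit: +639 days → 10 October 2023.
Applicant Delay Offset: −75 days → 27 July 2023.

2023-07-27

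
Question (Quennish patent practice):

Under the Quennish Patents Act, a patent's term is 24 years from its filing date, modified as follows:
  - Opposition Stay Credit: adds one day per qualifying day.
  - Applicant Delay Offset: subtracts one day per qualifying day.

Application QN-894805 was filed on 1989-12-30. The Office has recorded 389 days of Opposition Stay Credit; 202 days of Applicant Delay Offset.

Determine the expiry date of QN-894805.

Base term: filing date + 24 years → 30 December 2013.
Opposition Stay Credit: +389 days → 23 January 2015.
Applicant Delay Offset: −202 days → 5 July 2014.

July 5, 2014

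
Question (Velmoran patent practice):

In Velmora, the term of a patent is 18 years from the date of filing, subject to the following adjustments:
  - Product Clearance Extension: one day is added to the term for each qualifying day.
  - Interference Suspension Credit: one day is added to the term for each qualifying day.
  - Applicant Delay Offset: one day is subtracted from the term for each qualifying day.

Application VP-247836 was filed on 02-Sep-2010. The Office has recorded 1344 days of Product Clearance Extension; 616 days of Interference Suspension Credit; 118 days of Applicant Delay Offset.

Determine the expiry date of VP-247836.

September 18, 2033

Base term: filing date + 18 years → 2 September 2028.
Product Clearance Extension: +1344 days → 8 May 2032.
Interference Suspension Credit: +616 days → 14 January 2034.
Applicant Delay Offset: −118 days → 18 September 2033.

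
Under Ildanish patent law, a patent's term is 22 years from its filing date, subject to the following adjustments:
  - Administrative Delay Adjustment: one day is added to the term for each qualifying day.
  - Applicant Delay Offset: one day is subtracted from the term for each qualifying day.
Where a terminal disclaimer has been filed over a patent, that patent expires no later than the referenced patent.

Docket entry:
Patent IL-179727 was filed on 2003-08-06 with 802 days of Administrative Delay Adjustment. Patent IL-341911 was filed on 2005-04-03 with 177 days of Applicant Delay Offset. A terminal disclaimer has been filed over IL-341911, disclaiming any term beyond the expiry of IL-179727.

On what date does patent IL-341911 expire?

2026-10-08

Natural term of IL-341911:
  Base: filing + 22 years → 3 April 2027.
  Applicant Delay Offset: −177 days → 8 October 2026.
Expiry of referenced patent IL-179727:
  Base: filing + 22 years → 6 August 2025.
  Administrative Delay Adjustment: +802 days → 17 October 2027.
Terminal disclaimer: IL-341911 expires on the earlier of 8 October 2026 and 17 October 2027.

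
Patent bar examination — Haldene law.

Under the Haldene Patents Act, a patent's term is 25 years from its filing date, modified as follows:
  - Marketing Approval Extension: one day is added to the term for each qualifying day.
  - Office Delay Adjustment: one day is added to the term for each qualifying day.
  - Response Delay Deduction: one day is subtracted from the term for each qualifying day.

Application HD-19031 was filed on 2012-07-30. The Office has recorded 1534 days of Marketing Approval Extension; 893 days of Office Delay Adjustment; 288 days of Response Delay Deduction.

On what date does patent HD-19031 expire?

Base term: filing date + 25 years → 30 July 2037.
Marketing Approval Extension: +1534 days → 11 October 2041.
Office Delay Adjustment: +893 days → 22 March 2044.
Response Delay Deduction: −288 days → 8 June 2043.

June 8, 2043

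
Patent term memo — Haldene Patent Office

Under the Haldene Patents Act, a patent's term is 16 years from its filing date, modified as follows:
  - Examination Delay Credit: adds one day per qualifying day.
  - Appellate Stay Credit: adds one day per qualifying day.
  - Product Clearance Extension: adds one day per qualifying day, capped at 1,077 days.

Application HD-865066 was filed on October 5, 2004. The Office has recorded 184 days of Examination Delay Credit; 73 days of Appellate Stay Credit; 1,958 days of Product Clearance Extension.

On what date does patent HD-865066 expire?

2024-05-31

Base term: filing date + 16 years → 5 October 2020.
Examination Delay Credit: +184 days → 7 April 2021.
Appellate Stay Credit: +73 days → 19 June 2021.
Product Clearance Extension: 1958 days claimed exceeds the 1077-day cap, so +1077 days → 31 May 2024.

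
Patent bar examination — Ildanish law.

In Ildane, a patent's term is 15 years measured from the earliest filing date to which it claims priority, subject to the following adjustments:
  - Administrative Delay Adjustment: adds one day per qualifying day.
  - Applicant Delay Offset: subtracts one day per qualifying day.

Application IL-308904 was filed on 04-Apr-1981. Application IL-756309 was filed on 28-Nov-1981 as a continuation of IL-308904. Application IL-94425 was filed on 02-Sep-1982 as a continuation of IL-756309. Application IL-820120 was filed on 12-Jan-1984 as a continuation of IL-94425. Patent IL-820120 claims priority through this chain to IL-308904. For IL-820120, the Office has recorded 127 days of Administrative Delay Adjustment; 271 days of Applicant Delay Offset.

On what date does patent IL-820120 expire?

November 12, 1995

Earliest priority filing: 4 April 1981.
Base term: 4 April 1981 + 15 years → 4 April 1996.
Administrative Delay Adjustment: +127 days → 9 August 1996.
Applicant Delay Offset: −271 days → 12 November 1995.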